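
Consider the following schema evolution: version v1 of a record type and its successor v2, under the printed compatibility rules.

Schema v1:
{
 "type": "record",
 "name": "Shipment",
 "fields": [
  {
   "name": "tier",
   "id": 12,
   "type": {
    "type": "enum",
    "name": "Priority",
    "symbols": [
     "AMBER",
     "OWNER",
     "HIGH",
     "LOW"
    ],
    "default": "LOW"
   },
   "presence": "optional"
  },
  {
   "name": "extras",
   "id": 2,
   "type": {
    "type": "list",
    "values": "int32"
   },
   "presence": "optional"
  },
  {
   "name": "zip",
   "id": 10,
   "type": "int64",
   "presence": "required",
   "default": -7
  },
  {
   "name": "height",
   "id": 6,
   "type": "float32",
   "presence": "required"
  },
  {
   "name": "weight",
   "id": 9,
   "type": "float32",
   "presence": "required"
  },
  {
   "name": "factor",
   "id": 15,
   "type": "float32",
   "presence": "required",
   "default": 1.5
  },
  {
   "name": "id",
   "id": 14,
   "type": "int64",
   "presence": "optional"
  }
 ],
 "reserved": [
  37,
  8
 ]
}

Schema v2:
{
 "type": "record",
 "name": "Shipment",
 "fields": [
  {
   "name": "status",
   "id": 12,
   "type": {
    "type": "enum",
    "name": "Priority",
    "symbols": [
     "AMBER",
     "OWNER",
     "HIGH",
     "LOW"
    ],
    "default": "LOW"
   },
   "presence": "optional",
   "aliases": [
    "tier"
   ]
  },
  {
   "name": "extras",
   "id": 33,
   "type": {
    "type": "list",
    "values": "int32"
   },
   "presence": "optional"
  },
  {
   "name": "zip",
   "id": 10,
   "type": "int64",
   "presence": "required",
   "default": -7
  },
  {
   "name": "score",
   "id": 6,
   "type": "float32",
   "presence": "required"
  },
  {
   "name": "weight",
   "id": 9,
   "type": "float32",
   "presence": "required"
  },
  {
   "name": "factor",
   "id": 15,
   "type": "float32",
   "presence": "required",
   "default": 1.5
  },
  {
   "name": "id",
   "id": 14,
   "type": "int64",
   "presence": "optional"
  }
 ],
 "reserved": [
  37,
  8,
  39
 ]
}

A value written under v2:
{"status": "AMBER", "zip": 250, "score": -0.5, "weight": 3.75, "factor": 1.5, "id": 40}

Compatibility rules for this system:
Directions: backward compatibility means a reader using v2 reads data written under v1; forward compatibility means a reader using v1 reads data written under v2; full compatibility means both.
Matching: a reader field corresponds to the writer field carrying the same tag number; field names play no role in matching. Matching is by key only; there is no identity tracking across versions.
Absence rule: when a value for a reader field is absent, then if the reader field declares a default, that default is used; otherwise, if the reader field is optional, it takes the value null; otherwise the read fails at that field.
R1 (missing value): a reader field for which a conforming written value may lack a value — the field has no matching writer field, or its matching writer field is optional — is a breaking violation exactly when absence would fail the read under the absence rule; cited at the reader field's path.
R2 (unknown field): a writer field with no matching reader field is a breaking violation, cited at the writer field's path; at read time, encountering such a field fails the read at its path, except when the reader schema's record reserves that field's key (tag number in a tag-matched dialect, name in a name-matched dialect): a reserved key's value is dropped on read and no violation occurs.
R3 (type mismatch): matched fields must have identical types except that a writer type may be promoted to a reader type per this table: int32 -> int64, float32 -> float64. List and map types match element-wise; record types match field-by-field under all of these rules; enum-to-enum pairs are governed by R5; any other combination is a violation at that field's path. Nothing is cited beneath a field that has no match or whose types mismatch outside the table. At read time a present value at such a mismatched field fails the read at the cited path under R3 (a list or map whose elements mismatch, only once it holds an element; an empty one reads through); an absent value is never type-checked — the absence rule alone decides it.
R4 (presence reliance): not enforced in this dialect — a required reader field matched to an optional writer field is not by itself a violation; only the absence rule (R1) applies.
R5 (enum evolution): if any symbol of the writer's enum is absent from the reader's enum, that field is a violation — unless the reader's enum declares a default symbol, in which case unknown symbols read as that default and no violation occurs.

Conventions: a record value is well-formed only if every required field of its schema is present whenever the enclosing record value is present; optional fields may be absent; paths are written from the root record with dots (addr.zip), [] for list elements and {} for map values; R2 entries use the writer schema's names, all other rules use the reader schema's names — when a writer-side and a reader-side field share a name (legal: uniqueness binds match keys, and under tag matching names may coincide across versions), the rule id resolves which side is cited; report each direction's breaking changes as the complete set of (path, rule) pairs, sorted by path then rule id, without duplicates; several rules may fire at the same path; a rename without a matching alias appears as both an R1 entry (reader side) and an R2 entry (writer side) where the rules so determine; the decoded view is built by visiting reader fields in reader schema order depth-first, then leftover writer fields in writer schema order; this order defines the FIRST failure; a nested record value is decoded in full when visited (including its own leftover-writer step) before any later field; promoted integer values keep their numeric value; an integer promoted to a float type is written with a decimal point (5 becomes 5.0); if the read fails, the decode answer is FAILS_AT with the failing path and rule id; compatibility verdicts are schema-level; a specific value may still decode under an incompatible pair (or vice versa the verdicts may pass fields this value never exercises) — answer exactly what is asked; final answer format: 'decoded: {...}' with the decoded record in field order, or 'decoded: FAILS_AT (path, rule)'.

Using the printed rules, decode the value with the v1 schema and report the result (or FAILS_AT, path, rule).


arrows below run writer -> reader for Shipment
decoding the Shipment value with the v1 reader:
  tier := "AMBER" (from writer status)
  extras := null (not supplied -> null)
  zip := 250
  height := -0.5 (from writer score)
  weight := 3.75
  factor := 1.5
  id := 40
  => decoded: {"tier": "AMBER", "extras": null, "zip": 250, "height": -0.5, "weight": 3.75, "factor": 1.5, "id": 40}
remaining Shipment differences; none change what is asked:
  field extras in record Shipment: tag 2 changed to 33 -> shifts the Shipment verdicts, not this decode
  renamed field height to score in record Shipment -> triggers nothing under the printed rules; the Shipment answer is the same either way
  renamed field tier to status in record Shipment (alias tier declared on the renamed field) -> triggers nothing under the printed rules; the Shipment answer is the same either way

decoded: {"tier": "AMBER", "extras": null, "zip": 250, "height": -0.5, "weight": 3.75, "factor": 1.5, "id": 40}


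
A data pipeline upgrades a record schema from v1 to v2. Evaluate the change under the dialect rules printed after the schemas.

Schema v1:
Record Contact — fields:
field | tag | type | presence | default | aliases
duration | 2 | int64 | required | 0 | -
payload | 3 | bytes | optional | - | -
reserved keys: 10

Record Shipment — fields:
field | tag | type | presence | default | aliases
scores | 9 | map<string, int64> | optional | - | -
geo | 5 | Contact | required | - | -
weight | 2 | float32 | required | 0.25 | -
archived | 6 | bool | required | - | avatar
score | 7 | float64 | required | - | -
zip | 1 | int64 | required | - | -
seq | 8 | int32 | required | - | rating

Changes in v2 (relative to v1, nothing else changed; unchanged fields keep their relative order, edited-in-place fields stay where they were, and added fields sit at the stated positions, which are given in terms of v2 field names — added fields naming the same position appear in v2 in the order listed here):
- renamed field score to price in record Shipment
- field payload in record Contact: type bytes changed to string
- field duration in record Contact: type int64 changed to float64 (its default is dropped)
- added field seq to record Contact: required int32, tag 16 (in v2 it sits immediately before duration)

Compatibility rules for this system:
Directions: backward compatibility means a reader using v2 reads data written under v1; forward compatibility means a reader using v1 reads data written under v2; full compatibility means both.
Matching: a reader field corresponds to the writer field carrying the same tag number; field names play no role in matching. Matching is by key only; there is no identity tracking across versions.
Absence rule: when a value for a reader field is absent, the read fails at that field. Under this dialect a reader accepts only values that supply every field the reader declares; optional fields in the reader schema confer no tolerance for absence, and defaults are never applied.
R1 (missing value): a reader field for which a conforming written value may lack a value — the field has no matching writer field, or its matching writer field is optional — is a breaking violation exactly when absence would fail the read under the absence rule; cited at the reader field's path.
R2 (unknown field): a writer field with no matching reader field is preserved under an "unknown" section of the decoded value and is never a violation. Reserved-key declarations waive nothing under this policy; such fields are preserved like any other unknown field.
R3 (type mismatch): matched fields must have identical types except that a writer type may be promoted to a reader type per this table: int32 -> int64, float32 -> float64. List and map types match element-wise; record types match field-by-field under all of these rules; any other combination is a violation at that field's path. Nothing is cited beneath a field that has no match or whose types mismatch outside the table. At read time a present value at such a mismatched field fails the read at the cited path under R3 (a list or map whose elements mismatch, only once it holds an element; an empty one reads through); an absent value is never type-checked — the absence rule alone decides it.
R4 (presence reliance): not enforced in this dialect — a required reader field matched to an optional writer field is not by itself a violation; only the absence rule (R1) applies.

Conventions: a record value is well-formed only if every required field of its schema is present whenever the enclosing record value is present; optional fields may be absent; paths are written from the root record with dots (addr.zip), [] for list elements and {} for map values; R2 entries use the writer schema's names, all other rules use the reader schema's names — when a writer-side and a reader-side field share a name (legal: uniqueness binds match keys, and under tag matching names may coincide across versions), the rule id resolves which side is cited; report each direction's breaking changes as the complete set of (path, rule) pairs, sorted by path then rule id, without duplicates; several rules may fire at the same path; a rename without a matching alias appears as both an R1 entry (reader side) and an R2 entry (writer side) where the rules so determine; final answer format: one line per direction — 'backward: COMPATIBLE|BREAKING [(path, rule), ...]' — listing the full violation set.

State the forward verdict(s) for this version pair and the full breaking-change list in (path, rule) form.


in Shipment below, arrows point writer -> reader
checking forward for Shipment: reader v1 against writer v2:
  scores: map<string, int64> -> map<string, int64>, writer optional; from scores
  geo: Contact -> Contact, writer required; from geo
  weight: float32 -> float32, writer required; from weight
  archived: bool -> bool, writer required; from archived
  score: float64 -> float64, writer required; from price
  zip: int64 -> int64, writer required; from zip
  seq: int32 -> int32, writer required; from seq
  geo.duration: float64 -> int64, writer required; from geo.duration
  geo.payload: string -> bytes, writer optional; from geo.payload
  geo.seq (writer side), unknown to reader
  rule R3 violated at geo.duration
  rule R1 violated at geo.payload
  rule R3 violated at geo.payload
  rule R1 violated at scores
  => 4 violation(s): forward is BREAKING for Shipment
checking off the Shipment differences that do not matter here:
  renamed field score to price in record Shipment -> triggers nothing under Shipment's printed rules — same verdict
  added field seq to record Contact: required int32, tag 16 (in v2 it sits immediately before duration) -> matters only for Shipment's backward compatibility — outside the asked direction

forward: BREAKING [(geo.duration, R3), (geo.payload, R1), (geo.payload, R3), (scores, R1)]


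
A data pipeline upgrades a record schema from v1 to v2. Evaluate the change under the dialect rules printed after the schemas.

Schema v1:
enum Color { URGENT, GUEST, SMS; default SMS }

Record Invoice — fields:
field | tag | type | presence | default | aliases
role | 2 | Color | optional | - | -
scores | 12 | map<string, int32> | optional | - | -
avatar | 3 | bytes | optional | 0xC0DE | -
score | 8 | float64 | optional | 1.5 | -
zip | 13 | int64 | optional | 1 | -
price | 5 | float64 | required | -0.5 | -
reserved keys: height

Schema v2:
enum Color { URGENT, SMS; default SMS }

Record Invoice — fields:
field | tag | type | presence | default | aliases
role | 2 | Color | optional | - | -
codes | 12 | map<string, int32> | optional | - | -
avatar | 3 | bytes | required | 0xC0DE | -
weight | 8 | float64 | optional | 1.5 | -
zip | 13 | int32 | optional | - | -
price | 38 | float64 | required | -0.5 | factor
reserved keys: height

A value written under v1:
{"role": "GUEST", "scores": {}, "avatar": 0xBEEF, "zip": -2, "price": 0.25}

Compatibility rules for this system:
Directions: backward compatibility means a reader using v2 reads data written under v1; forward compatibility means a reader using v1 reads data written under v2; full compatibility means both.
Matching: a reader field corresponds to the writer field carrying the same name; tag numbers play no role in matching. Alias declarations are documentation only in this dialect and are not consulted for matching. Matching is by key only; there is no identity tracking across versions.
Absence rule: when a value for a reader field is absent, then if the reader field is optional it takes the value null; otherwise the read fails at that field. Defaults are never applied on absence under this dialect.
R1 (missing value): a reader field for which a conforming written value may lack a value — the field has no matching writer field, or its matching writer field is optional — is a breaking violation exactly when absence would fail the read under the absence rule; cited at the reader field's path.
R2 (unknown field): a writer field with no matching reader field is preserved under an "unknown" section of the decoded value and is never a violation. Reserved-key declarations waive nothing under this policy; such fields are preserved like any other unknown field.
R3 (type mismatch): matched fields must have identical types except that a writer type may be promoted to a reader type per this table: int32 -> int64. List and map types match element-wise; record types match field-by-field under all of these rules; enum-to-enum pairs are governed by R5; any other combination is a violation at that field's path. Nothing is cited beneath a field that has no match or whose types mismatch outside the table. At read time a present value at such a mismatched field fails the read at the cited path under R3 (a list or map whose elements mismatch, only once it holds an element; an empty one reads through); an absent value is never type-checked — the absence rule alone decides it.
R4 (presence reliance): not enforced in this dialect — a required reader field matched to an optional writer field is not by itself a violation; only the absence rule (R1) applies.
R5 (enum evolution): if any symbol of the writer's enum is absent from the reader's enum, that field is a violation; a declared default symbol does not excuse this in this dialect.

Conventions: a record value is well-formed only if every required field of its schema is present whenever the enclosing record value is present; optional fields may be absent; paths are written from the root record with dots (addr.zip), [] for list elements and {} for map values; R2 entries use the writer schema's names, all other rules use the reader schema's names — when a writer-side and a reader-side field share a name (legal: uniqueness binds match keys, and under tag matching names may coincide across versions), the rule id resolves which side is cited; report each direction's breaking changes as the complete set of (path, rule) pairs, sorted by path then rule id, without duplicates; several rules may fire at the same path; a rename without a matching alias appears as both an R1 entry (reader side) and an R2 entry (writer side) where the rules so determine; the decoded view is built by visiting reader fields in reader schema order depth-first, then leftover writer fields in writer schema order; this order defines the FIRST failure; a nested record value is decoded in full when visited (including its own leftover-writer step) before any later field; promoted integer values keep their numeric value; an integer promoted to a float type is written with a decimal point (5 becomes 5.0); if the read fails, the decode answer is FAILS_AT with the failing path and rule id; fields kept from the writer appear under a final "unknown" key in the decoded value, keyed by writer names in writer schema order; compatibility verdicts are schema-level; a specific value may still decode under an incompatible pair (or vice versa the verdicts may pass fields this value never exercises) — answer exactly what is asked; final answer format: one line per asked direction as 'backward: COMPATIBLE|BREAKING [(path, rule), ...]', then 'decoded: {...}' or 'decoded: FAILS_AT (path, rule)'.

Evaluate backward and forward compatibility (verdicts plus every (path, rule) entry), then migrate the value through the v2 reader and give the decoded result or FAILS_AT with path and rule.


backward: BREAKING [(avatar, R1), (role, R5), (zip, R3)]; forward: COMPATIBLE []; decoded: FAILS_AT (role, R5)

arrows below run writer -> reader for Invoice
backward on Invoice — v2 reading data written by v1:
  role <- role (Color -> Color, writer optional)
  codes: no writer-side match
  avatar <- avatar (bytes -> bytes, writer optional)
  weight: no writer-side match
  zip <- zip (int64 -> int32, writer optional)
  price <- price (float64 -> float64, writer required)
  writer scores: unknown to reader
  writer score: unknown to reader
  breaking: (avatar, R1)
  breaking: (role, R5)
  breaking: (zip, R3)
  backward on Invoice therefore BREAKING (3)
forward on Invoice — v1 reading data written by v2:
  role <- role (Color -> Color, writer optional)
  scores: no writer-side match
  avatar <- avatar (bytes -> bytes, writer required)
  score: no writer-side match
  zip <- zip (int32 -> int64, writer optional)
  price <- price (float64 -> float64, writer required)
  writer codes: unknown to reader
  writer weight: unknown to reader
  => no violations; forward on Invoice: COMPATIBLE
decode walk for Invoice under reader schema v2:
  read fails at role under R5
  => FAILS_AT (role, R5)


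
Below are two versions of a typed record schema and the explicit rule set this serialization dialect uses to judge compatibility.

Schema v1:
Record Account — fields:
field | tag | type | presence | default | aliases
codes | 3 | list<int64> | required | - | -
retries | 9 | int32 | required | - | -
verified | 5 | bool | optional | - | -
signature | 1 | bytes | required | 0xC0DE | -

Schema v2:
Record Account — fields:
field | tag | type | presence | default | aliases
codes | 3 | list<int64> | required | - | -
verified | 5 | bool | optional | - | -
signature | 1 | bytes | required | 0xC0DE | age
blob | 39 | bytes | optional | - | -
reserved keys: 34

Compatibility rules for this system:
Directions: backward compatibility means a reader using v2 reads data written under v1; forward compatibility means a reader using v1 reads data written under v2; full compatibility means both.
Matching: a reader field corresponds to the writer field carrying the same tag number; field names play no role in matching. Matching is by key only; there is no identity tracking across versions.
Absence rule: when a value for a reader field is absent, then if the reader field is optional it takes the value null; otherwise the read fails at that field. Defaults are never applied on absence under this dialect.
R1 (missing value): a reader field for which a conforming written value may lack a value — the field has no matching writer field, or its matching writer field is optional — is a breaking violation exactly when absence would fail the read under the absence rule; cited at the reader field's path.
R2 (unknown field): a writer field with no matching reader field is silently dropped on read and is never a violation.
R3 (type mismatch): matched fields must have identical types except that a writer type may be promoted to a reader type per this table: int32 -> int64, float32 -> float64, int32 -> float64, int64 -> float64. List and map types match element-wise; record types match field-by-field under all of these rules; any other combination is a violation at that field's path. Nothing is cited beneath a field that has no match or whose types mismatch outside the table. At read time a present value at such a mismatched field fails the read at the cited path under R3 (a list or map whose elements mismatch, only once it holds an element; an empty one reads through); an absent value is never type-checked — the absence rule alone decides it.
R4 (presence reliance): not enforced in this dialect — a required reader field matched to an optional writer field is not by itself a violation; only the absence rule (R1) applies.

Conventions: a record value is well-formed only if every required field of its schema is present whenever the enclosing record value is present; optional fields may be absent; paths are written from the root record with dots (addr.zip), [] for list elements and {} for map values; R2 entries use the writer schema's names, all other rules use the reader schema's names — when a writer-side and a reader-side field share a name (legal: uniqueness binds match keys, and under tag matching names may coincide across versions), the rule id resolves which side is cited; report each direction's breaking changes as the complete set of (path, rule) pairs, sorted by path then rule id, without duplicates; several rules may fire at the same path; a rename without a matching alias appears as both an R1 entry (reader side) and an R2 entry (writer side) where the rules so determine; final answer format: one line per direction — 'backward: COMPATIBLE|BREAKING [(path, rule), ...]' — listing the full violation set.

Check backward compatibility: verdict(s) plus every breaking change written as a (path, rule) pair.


backward: COMPATIBLE []

each type pair in Account: writer, then reader
backward on Account — v2 reading data written by v1:
  codes: list<int64> -> list<int64>, writer required; from codes
  verified: bool -> bool, writer optional; from verified
  signature: bytes -> bytes, writer required; from signature
  blob: no writer match
  writer field retries has no reader counterpart
  => backward verdict for Account: COMPATIBLE, no violations
the other Account changes do not affect what is asked:
  removed field retries from record Account -> fires only in the forward direction of Account, which is not asked here
  added field blob to record Account: optional bytes, tag 39 (in v2 it sits last) -> no rule fires on it in Account's dialect; the asked verdict holds


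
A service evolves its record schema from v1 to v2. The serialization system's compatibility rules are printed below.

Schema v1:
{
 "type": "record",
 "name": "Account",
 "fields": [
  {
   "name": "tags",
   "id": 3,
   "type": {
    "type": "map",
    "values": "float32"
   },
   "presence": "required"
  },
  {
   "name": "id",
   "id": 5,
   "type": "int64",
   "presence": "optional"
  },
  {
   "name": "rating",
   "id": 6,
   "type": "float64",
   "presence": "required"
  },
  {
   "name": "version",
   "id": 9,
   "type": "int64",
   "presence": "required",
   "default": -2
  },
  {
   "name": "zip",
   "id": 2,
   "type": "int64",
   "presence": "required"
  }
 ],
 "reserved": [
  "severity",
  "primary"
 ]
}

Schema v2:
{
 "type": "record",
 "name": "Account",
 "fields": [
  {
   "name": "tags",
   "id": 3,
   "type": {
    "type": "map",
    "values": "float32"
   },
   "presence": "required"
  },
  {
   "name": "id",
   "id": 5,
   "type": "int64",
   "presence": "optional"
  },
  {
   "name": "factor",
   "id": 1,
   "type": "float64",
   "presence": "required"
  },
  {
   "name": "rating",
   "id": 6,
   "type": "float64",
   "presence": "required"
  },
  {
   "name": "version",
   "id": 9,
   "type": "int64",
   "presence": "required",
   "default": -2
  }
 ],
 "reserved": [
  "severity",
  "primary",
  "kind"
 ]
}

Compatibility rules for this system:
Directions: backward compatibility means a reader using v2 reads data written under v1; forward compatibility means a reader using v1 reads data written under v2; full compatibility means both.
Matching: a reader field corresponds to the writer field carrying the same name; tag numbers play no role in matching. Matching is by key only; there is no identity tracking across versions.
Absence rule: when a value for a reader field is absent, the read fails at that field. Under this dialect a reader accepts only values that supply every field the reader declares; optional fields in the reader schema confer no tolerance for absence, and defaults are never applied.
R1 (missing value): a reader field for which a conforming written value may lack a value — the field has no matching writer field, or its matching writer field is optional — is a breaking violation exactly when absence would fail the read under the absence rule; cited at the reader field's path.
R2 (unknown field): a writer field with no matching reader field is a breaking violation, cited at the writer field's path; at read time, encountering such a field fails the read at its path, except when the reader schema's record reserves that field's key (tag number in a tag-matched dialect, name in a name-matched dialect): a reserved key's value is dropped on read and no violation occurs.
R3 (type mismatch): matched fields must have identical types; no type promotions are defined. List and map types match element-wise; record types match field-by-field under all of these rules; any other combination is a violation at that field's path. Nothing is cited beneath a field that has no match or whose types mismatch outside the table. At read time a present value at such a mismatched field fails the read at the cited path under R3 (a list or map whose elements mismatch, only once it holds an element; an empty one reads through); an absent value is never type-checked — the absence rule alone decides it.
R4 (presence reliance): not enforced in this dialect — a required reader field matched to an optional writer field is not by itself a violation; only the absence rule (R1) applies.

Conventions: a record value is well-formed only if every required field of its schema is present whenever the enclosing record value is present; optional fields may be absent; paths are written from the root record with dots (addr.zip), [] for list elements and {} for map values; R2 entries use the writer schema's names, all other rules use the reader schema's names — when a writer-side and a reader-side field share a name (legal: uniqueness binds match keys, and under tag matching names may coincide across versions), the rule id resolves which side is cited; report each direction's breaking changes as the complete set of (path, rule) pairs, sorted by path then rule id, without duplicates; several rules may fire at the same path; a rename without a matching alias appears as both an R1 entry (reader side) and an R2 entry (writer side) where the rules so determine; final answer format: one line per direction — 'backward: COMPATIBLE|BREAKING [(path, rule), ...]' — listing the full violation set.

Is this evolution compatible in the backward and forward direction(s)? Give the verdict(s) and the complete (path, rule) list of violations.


in Account below, arrows point writer -> reader
backward analysis of Account with v2 as reader and v1 as writer:
  map<string, float32> -> map<string, float32>, writer required: tags aligns to tags
  int64 -> int64, writer optional: id aligns to id
  factor has no writer counterpart
  float64 -> float64, writer required: rating aligns to rating
  int64 -> int64, writer required: version aligns to version
  writer zip: unknown to reader
  breaking: (factor, R1)
  breaking: (id, R1)
  breaking: (zip, R2)
  backward on Account therefore BREAKING (3)
forward analysis of Account with v1 as reader and v2 as writer:
  map<string, float32> -> map<string, float32>, writer required: tags aligns to tags
  int64 -> int64, writer optional: id aligns to id
  float64 -> float64, writer required: rating aligns to rating
  int64 -> int64, writer required: version aligns to version
  zip has no writer counterpart
  writer factor: unknown to reader
  breaking: (factor, R2)
  breaking: (id, R1)
  breaking: (zip, R1)
  forward on Account therefore BREAKING (3)

backward: BREAKING [(factor, R1), (id, R1), (zip, R2)]; forward: BREAKING [(factor, R2), (id, R1), (zip, R1)]


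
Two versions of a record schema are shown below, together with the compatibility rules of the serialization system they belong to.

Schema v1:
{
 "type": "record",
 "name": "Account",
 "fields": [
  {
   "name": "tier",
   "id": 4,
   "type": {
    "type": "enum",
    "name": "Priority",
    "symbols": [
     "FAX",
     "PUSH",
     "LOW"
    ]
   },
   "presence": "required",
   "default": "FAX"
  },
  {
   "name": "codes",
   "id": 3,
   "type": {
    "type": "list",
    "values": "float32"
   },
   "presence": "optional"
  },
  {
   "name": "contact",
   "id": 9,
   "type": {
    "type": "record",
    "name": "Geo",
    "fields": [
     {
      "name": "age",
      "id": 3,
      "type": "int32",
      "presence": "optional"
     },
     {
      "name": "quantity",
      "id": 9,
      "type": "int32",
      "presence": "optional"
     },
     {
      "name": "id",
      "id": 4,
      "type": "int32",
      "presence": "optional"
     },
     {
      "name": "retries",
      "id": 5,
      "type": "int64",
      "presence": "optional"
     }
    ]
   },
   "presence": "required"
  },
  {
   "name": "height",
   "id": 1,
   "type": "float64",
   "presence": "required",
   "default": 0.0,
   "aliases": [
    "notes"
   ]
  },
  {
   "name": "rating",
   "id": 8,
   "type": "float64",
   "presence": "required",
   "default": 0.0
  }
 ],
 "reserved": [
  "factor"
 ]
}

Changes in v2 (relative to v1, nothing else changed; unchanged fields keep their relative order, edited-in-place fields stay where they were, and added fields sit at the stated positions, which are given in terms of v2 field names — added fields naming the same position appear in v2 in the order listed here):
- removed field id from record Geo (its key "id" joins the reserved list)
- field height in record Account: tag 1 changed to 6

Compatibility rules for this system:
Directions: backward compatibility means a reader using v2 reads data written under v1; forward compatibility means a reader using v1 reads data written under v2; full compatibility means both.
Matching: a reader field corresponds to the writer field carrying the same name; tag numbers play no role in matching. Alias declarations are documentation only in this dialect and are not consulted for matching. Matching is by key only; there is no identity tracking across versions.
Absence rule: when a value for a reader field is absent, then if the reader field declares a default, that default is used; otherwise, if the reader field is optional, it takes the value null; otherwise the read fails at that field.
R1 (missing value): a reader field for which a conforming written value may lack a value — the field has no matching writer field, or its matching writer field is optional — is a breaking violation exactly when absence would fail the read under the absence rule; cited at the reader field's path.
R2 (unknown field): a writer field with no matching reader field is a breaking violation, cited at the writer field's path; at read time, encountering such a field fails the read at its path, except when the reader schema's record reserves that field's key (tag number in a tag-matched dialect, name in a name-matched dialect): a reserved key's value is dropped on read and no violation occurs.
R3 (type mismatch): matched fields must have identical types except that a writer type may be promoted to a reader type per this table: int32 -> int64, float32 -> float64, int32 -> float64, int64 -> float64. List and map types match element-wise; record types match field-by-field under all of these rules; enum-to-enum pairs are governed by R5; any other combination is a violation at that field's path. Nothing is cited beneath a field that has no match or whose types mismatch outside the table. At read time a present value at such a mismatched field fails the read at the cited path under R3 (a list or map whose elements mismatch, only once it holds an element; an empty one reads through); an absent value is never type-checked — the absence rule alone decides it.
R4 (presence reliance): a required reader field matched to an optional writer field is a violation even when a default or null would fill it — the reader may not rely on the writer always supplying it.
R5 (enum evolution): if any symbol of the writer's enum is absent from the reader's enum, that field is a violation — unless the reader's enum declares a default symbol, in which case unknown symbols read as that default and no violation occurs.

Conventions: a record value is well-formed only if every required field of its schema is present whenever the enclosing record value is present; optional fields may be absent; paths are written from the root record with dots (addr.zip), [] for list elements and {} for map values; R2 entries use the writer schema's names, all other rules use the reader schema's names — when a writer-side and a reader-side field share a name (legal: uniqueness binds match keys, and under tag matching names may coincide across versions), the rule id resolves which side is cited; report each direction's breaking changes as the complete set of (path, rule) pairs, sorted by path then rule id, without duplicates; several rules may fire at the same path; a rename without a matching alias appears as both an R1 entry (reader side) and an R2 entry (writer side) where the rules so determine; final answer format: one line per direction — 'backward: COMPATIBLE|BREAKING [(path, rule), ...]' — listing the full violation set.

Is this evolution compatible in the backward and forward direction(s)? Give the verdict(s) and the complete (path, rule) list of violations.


in Account below, arrows point writer -> reader
backward analysis of Account with v2 as reader and v1 as writer:
  writer required, Priority -> Priority: reader tier maps from writer tier
  writer optional, list<float32> -> list<float32>: reader codes maps from writer codes
  writer required, Geo -> Geo: reader contact maps from writer contact
  writer required, float64 -> float64: reader height maps from writer height
  writer required, float64 -> float64: reader rating maps from writer rating
  writer optional, int32 -> int32: reader contact.age maps from writer contact.age
  writer optional, int32 -> int32: reader contact.quantity maps from writer contact.quantity
  writer optional, int64 -> int64: reader contact.retries maps from writer contact.retries
  leftover writer field: contact.id
  => backward verdict for Account: COMPATIBLE, no violations
forward analysis of Account with v1 as reader and v2 as writer:
  writer required, Priority -> Priority: reader tier maps from writer tier
  writer optional, list<float32> -> list<float32>: reader codes maps from writer codes
  writer required, Geo -> Geo: reader contact maps from writer contact
  writer required, float64 -> float64: reader height maps from writer height
  writer required, float64 -> float64: reader rating maps from writer rating
  writer optional, int32 -> int32: reader contact.age maps from writer contact.age
  writer optional, int32 -> int32: reader contact.quantity maps from writer contact.quantity
  contact.id: no writer-side match
  writer optional, int64 -> int64: reader contact.retries maps from writer contact.retries
  => forward verdict for Account: COMPATIBLE, no violations

backward: COMPATIBLE []; forward: COMPATIBLE []


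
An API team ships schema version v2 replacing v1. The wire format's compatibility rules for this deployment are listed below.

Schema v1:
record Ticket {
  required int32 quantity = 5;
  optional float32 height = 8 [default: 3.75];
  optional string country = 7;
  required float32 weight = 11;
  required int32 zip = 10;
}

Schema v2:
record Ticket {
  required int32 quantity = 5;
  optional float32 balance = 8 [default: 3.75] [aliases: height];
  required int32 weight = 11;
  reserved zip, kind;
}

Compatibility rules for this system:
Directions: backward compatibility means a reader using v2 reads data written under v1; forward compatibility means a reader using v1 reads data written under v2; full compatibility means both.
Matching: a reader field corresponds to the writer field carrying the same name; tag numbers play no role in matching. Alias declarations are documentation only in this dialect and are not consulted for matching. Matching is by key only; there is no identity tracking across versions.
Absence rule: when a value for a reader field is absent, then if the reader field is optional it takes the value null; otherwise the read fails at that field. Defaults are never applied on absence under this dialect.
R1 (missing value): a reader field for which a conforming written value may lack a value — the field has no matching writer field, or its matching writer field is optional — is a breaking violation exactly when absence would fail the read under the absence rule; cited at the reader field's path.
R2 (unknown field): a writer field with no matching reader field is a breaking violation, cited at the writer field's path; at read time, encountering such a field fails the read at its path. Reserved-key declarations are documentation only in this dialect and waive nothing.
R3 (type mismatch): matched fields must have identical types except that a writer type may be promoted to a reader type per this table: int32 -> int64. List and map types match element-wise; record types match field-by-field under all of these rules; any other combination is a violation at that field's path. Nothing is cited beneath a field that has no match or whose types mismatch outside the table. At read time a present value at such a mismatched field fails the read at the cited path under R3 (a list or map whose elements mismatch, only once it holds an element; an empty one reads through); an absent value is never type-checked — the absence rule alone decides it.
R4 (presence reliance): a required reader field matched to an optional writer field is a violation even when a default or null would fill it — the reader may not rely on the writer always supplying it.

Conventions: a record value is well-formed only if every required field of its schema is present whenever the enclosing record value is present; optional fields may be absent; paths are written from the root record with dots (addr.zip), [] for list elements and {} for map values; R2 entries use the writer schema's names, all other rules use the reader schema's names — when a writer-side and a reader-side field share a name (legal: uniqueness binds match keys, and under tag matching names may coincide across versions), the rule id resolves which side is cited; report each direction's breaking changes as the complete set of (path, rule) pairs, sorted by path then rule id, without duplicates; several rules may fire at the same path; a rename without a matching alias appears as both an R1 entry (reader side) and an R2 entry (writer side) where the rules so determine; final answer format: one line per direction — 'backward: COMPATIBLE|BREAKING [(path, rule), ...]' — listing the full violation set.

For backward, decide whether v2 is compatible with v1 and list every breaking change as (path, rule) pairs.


the writer's type comes first in each Ticket pair
checking backward for Ticket: reader v2 against writer v1:
  writer required, int32 -> int32: reader quantity maps from writer quantity
  balance: no writer match
  writer required, float32 -> int32: reader weight maps from writer weight
  writer height: unknown to reader
  writer country: unknown to reader
  writer zip: unknown to reader
  violation R2 at country
  violation R2 at height
  violation R3 at weight
  violation R2 at zip
  backward on Ticket therefore BREAKING (4)

backward: BREAKING [(country, R2), (height, R2), (weight, R3), (zip, R2)]
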